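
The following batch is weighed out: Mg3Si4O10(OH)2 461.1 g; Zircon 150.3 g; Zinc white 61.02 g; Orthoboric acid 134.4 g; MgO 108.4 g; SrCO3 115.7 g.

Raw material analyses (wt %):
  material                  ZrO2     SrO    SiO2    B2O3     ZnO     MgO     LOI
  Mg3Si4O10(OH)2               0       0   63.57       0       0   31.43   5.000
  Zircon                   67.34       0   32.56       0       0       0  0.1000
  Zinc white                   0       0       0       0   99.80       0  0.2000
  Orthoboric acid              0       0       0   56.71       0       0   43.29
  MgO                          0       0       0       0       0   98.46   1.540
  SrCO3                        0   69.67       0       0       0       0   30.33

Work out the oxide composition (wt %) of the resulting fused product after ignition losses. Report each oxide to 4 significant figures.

Glass mass = 912.6 g (batch 1031 − LOI 118.3).
Composition: ZrO2 11.09%, SrO 8.832%, SiO2 37.48%, B2O3 8.351%, ZnO 6.673%, MgO 27.57%

The intermediate values are displayed, rounded to four significant figures, within the worked lines; the working math holds exact precision end to end; a single rounding produces every reported value. Derived quantities (glass mass, the six compositions, the totals, the yield, ignition loss) are carried in exact precision from the weighed amounts on 912.6 g of glass, as they appear in the problem or answer text.
Oxide masses out of the charge:
  ZrO2: 150.3·0.6734 = 101.2 g
  SrO: 115.7·0.6967 = 80.61 g
  SiO2: 461.1·0.6357 + 150.3·0.3256 = 342.1 g
  B2O3: 134.4·0.5671 = 76.22 g
  ZnO: 61.02·0.9980 = 60.90 g
  MgO: 461.1·0.3143 + 108.4·0.9846 = 251.7 g
LOI: 461.1·0.05000 + 150.3·0.001000 + 61.02·0.002000 + 134.4·0.4329 + 108.4·0.01540 + 115.7·0.3033 = 118.3 g
Net of LOI, the glass mass = 1031 − 118.3 = 912.6 g (the oxide masses sum to this)
each oxide over glass, ×100, is wt %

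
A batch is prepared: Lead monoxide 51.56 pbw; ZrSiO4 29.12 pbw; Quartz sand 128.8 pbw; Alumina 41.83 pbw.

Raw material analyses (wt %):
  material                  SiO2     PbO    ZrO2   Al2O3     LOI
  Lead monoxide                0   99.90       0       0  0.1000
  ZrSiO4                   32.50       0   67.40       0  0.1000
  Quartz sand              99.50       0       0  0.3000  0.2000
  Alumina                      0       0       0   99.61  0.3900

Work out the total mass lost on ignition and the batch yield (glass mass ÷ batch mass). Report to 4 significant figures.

LOI loss = 0.5014 pbw; glass = 250.8 pbw; yield = 99.80%

Mid-chain values are displayed rounded off to 4 significant digits on the page. The working math runs at exact precision at every stage. A single rounding completes every reported number; all derived quantities are recomputed at full float precision (the totals, glass mass, ignition loss, four oxide percentages, the yield) from the batch weights per 250.8 pbw of glass as written in either problem or answer.
Ignition loss by material:
  Lead monoxide: 51.56 × 0.001000 = 0.05156 pbw
  ZrSiO4: 29.12 × 0.001000 = 0.02912 pbw
  Quartz sand: 128.8 × 0.002000 = 0.2576 pbw
  Alumina: 41.83 × 0.003900 = 0.1631 pbw
Total LOI = 0.5014 pbw
Glass = batch − LOI = 251.3 − 0.5014 = 250.8 pbw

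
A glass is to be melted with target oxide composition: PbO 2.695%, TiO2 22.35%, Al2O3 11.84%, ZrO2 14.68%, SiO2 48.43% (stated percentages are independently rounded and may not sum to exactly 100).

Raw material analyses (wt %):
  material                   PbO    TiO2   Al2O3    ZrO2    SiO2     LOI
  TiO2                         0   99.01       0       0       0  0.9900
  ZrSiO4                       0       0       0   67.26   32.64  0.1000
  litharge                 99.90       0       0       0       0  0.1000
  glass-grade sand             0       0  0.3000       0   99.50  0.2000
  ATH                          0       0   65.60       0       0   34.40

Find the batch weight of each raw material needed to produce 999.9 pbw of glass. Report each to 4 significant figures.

Batch per 999.9 pbw glass:
  TiO2: 225.7 pbw
  ZrSiO4: 218.2 pbw
  litharge: 26.97 pbw
  glass-grade sand: 415.1 pbw
  ATH: 178.6 pbw
Total batch = 1065 pbw; LOI loss = 64.75 pbw; yield = 93.92%

The whole derivation keeps exact precision at all times. In-progress results are displayed rounded to four significant figures on the page — a single rounding yields every reported result — all derived quantities are carried at full float precision (totals, net glass mass, ignition loss, the yield, the five compositions) from the weighed amounts per 999.9 pbw of glass precisely as stated by the problem or the answer.
Per-oxide target masses for 999.9 pbw glass:
  PbO: 2.695% × 999.9 = 26.95 pbw
  TiO2: 22.35% × 999.9 = 223.5 pbw
  Al2O3: 11.84% × 999.9 = 118.4 pbw
  ZrO2: 14.68% × 999.9 = 146.8 pbw
  SiO2: 48.43% × 999.9 = 484.3 pbw
Verifying the oxide balance applying the batch weights above, versus the basis set out (target by target, the sums agree once rounding is allowed for):
  PbO: 26.97·0.9990 = 26.94 pbw (target 26.95 pbw)
  TiO2: 225.7·0.9901 = 223.5 pbw (target 223.5 pbw)
  Al2O3: 415.1·0.003000 + 178.6·0.6560 = 118.4 pbw (target 118.4 pbw)
  ZrO2: 218.2·0.6726 = 146.8 pbw (target 146.8 pbw)
  SiO2: 218.2·0.3264 + 415.1·0.9950 = 484.2 pbw (target 484.3 pbw)
Glass-mass bookkeeping: the batch minus its LOI: 999.8 pbw (the targets, summed, come to 999.9 pbw; stated basis 999.9 pbw — rounding explains the deltas).
Batch total: Σ batch = 1065 pbw; LOI loss = Σ batch·LOI = 64.75 pbw; yield, glass over the total, = 93.92%.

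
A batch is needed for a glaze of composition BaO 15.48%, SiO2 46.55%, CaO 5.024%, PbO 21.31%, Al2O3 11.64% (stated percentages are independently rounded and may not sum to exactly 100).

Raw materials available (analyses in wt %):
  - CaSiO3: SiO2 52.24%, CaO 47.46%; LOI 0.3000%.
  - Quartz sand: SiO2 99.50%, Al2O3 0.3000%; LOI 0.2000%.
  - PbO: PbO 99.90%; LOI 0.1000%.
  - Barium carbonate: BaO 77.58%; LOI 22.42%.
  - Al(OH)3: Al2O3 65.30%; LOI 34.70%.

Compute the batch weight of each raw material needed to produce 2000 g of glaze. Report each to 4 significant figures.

The working math keeps exact precision end to end — intermediates are printed rounded to 4 significant figures alongside each step; a single rounding produces every reported figure. Derived quantities, including ignition loss, glass mass, five oxide percentages, yield, the totals, are carried from the weighed amounts at 2000 g of glass in full float precision, as they appear in the question or the answer.
Oxide-by-oxide targets in 2000 g glaze:
  BaO: 15.48% × 2000 = 309.6 g
  SiO2: 46.55% × 2000 = 931.0 g
  CaO: 5.024% × 2000 = 100.5 g
  PbO: 21.31% × 2000 = 426.2 g
  Al2O3: 11.64% × 2000 = 232.8 g
Oxide-by-oxide audit given the weights on record, for the quoted basis mass (sum by sum, the targets are met net of answer rounding effects):
  BaO: 399.1·0.7758 = 309.6 g (target 309.6 g)
  SiO2: 211.7·0.5224 + 824.5·0.9950 = 931.0 g (target 931.0 g)
  CaO: 211.7·0.4746 = 100.5 g (target 100.5 g)
  PbO: 426.6·0.9990 = 426.2 g (target 426.2 g)
  Al2O3: 824.5·0.003000 + 352.7·0.6530 = 232.8 g (target 232.8 g)
Glass-mass sanity pass: batch total minus LOI = 2000 g (the Σ of target masses is 2000 g; with the basis standing at 2000 g — any gap is answer rounding).
Batch grand total — Σ batch = 2215 g; LOI removed, Σ of batch·LOI: 214.6 g; as yield: glass ÷ batch → 90.31%.

Batch per 2000 g glaze:
  CaSiO3: 211.7 g
  Quartz sand: 824.5 g
  PbO: 426.6 g
  Barium carbonate: 399.1 g
  Al(OH)3: 352.7 g
Total batch = 2215 g; LOI loss = 214.6 g; yield = 90.31%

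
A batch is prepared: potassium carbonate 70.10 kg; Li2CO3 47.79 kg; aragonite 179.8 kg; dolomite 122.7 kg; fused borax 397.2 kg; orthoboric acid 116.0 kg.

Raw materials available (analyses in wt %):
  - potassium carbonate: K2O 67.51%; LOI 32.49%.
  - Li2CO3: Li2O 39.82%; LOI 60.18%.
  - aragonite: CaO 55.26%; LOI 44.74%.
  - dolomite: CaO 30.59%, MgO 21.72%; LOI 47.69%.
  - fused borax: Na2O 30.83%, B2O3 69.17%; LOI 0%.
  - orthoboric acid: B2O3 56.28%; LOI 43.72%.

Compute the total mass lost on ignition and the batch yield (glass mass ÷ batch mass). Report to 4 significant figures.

LOI loss = 241.2 kg; glass = 692.4 kg; yield = 74.16%

Exact precision is carried through the solve; the intermediate values appear rounded to four significant digits in the printout — exactly one rounding goes into every reported value. Derived quantities are computed in full float precision (six oxide percentages, net glass mass, totals, yield, ignition loss) from the batch weights on 692.4 kg of glass, as set out in either problem or answer.
LOI of each material in turn:
  potassium carbonate: 70.10 × 0.3249 = 22.78 kg
  Li2CO3: 47.79 × 0.6018 = 28.76 kg
  aragonite: 179.8 × 0.4474 = 80.44 kg
  dolomite: 122.7 × 0.4769 = 58.52 kg
  fused borax: 397.2 × 0 = 0 kg
  orthoboric acid: 116.0 × 0.4372 = 50.72 kg
Total LOI = 241.2 kg
Glass = batch − LOI = 933.6 − 241.2 = 692.4 kg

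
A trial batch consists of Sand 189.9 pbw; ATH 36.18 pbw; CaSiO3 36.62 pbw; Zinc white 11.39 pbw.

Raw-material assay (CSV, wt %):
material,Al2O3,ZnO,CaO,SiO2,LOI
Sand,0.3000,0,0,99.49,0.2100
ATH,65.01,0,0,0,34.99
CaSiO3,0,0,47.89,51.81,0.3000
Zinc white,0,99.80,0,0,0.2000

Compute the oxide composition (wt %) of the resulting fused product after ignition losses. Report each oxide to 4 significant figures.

Every computation runs at full precision throughout — values along the way appear with 4-significant-figure rounding on the page. Exactly one rounding lands on every reported number; the derived quantities are carried in full float precision (the totals, yield, glass mass, the four compositions, ignition loss) from the batch weights per 260.9 pbw of glass, exactly as printed in the question or the answer.
Mass of each oxide from the mix:
  Al2O3: 189.9·0.003000 + 36.18·0.6501 = 24.09 pbw
  ZnO: 11.39·0.9980 = 11.37 pbw
  CaO: 36.62·0.4789 = 17.54 pbw
  SiO2: 189.9·0.9949 + 36.62·0.5181 = 207.9 pbw
LOI: 189.9·0.002100 + 36.18·0.3499 + 36.62·0.003000 + 11.39·0.002000 = 13.19 pbw
The glass mass, total less LOI, = 274.1 − 13.19 = 260.9 pbw (the oxide masses sum to this)
percent by weight: oxide/glass ×100

Glass mass = 260.9 pbw (batch 274.1 − LOI 13.19).
Composition: Al2O3 9.234%, ZnO 4.357%, CaO 6.722%, SiO2 79.69%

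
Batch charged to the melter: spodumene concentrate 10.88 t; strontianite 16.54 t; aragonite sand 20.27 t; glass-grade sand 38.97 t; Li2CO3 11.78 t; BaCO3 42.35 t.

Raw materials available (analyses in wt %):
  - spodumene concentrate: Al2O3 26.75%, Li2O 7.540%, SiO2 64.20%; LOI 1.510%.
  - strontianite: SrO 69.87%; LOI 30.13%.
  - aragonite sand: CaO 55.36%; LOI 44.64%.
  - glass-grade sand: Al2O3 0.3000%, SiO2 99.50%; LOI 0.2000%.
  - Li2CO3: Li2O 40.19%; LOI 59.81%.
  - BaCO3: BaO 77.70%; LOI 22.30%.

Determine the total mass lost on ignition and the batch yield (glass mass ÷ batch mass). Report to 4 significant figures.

LOI loss = 30.76 t; glass = 110.0 t; yield = 78.15%

In-progress results are shown rounded to four significant digits in the working — all internal work keeps full float precision in all steps — each reported number is rounded a single time — derived quantities are carried in full precision (yield, totals, glass mass, LOI, the six compositions) from the batch weights per 110.0 t of glass as they appear in the problem or the answer.
LOI of each material in turn:
  spodumene concentrate: 10.88 × 0.01510 = 0.1643 t
  strontianite: 16.54 × 0.3013 = 4.984 t
  aragonite sand: 20.27 × 0.4464 = 9.049 t
  glass-grade sand: 38.97 × 0.002000 = 0.07794 t
  Li2CO3: 11.78 × 0.5981 = 7.046 t
  BaCO3: 42.35 × 0.2230 = 9.444 t
Total LOI = 30.76 t
Glass = batch − LOI = 140.8 − 30.76 = 110.0 t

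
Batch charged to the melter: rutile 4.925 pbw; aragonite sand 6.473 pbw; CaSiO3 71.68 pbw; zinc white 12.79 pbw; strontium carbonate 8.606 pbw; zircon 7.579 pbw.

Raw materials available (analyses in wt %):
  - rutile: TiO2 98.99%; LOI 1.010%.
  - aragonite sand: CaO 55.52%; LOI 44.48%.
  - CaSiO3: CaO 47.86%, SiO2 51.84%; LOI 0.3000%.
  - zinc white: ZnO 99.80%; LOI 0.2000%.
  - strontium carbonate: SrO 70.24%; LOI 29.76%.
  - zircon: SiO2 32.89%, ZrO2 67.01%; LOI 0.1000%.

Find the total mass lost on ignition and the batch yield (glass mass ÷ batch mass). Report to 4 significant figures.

LOI loss = 5.738 pbw; glass = 106.3 pbw; yield = 94.88%

In-progress results are displayed rounded to 4 significant digits in the working; each numeric step runs at full precision at all times. Each reported number is rounded once only. Derived quantities (the totals, yield, the six compositions, glass mass, ignition loss) are rebuilt from the weighed amounts at 106.3 pbw of glass at full precision, as set out in the problem or the answer.
Material-by-material LOI:
  rutile: 4.925 × 0.01010 = 0.04974 pbw
  aragonite sand: 6.473 × 0.4448 = 2.879 pbw
  CaSiO3: 71.68 × 0.003000 = 0.2150 pbw
  zinc white: 12.79 × 0.002000 = 0.02558 pbw
  strontium carbonate: 8.606 × 0.2976 = 2.561 pbw
  zircon: 7.579 × 0.001000 = 0.007579 pbw
Total LOI = 5.738 pbw
Glass = batch − LOI = 112.1 − 5.738 = 106.3 pbw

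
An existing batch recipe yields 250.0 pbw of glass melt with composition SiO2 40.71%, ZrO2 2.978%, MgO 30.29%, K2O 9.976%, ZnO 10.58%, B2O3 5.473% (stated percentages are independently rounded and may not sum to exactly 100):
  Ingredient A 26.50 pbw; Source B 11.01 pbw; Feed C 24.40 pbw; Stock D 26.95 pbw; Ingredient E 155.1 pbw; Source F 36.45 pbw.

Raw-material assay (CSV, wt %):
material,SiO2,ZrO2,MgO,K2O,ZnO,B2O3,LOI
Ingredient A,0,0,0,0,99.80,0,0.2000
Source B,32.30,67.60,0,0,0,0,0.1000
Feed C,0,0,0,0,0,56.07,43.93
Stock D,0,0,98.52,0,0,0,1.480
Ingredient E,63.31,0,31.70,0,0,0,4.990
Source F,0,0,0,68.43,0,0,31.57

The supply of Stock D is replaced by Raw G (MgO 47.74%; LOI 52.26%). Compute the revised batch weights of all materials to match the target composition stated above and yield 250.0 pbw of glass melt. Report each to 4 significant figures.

Revised batch per 250.0 pbw glass melt:
  Ingredient A: 26.50 pbw
  Source B: 11.01 pbw
  Feed C: 24.40 pbw
  Raw G: 55.61 pbw
  Ingredient E: 155.1 pbw
  Source F: 36.45 pbw
Total batch = 309.1 pbw; LOI loss = 59.09 pbw

The working math maintains full precision in every operation; rounding to 4 significant digits extends to each in-between result as printed. Every reported number undergoes a single rounding — derived quantities (six oxide percentages, LOI, the totals, yield, glass mass) are re-derived from the batch weights per 250.0 pbw of glass at exact precision as given in question or answer.
The oxide mass targets at 250.0 pbw glass melt:
  SiO2: 40.71% × 250.0 = 101.8 pbw
  ZrO2: 2.978% × 250.0 = 7.445 pbw
  MgO: 30.29% × 250.0 = 75.72 pbw
  K2O: 9.976% × 250.0 = 24.94 pbw
  ZnO: 10.58% × 250.0 = 26.45 pbw
  B2O3: 5.473% × 250.0 = 13.68 pbw
Verifying the oxide balance from the weights as reported, relative to the basis at hand (sums match the target masses within answer rounding):
  SiO2: 11.01·0.3230 + 155.1·0.6331 = 101.8 pbw (target 101.8 pbw)
  ZrO2: 11.01·0.6760 = 7.443 pbw (target 7.445 pbw)
  MgO: 55.61·0.4774 + 155.1·0.3170 = 75.71 pbw (target 75.72 pbw)
  K2O: 36.45·0.6843 = 24.94 pbw (target 24.94 pbw)
  ZnO: 26.50·0.9980 = 26.45 pbw (target 26.45 pbw)
  B2O3: 24.40·0.5607 = 13.68 pbw (target 13.68 pbw)
Mass balance on the glass: net batch after ignition = 250.0 pbw (targets for the oxides total 250.0 pbw; versus the stated basis of 250.0 pbw — any gap is answer rounding).
Whole-batch sum: Σ batch = 309.1 pbw; loss to ignition Σ batch·LOI = 59.09 pbw; yield: glass divided by total = 80.88%.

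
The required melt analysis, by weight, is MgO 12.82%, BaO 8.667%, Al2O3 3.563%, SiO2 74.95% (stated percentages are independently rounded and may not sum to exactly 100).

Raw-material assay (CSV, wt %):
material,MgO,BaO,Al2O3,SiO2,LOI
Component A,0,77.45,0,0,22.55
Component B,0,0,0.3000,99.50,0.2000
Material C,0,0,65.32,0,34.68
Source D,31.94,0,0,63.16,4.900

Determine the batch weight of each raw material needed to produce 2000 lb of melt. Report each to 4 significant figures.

In-progress results are displayed rounded to four significant figures when written out. Exact precision is kept in all steps; every reported value is rounded exactly once. All derived quantities (glass mass, the yield, LOI, four oxide percentages, the totals) are computed starting from the weights at 2000 lb of glass at full float precision, exactly as printed in the problem or the answer.
Oxide-by-oxide targets in 2000 lb melt:
  MgO: 12.82% × 2000 = 256.4 lb
  BaO: 8.667% × 2000 = 173.3 lb
  Al2O3: 3.563% × 2000 = 71.26 lb
  SiO2: 74.95% × 2000 = 1499 lb
Oxide-by-oxide audit given the weights on record, versus the basis set out (every target is met by its sum exact up to rounding of places):
  MgO: 802.8·0.3194 = 256.4 lb (target 256.4 lb)
  BaO: 223.8·0.7745 = 173.3 lb (target 173.3 lb)
  Al2O3: 997.0·0.003000 + 104.5·0.6532 = 71.25 lb (target 71.26 lb)
  SiO2: 997.0·0.9950 + 802.8·0.6316 = 1499 lb (target 1499 lb)
Glass-mass sanity pass: the batch minus its LOI: 2000 lb (per-oxide target masses sum to 2000 lb; versus the stated basis of 2000 lb — gaps are rounding artifacts).
Adding the batch up: Σ batch = 2128 lb; LOI removed, Σ of batch·LOI: 128.0 lb; yield = glass ÷ total batch = 93.98%.

Batch per 2000 lb melt:
  Component A: 223.8 lb
  Component B: 997.0 lb
  Material C: 104.5 lb
  Source D: 802.8 lb
Total batch = 2128 lb; LOI loss = 128.0 lb; yield = 93.98%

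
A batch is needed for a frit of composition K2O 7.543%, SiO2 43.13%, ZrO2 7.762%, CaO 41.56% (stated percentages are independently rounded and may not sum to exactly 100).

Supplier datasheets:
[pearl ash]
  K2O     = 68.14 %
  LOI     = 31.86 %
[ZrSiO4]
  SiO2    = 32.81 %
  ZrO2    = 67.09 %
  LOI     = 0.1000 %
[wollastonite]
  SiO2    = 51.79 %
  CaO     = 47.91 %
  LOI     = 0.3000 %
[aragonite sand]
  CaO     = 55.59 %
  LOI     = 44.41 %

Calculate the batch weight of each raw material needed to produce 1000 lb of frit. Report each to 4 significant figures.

Values along the way appear rounded to 4 significant digits within the worked lines; all arithmetic runs at full precision all the way through. Every reported figure takes exactly one rounding. Derived quantities are carried in exact precision (four oxide percentages, yield, glass mass, LOI, the totals) starting from the weights on 1000 lb of glass as written in either problem or answer.
Target oxide masses per 1000 lb frit:
  K2O: 7.543% × 1000 = 75.43 lb
  SiO2: 43.13% × 1000 = 431.3 lb
  ZrO2: 7.762% × 1000 = 77.62 lb
  CaO: 41.56% × 1000 = 415.6 lb
Mass-balance tally per oxide applying the batch weights above, under the basis named above (target by target, the sums agree within answer rounding):
  K2O: 110.7·0.6814 = 75.43 lb (target 75.43 lb)
  SiO2: 115.7·0.3281 + 759.5·0.5179 = 431.3 lb (target 431.3 lb)
  ZrO2: 115.7·0.6709 = 77.62 lb (target 77.62 lb)
  CaO: 759.5·0.4791 + 93.05·0.5559 = 415.6 lb (target 415.6 lb)
Glass-mass sanity pass: total charge less LOI = 1000 lb (oxide target masses add up to 1000 lb; against the stated basis, 1000 lb — differing by rounding only).
Total batch = Σ batch = 1079 lb; the LOI term Σ batch·LOI equals 78.99 lb; as yield: glass ÷ batch → 92.68%.

Batch per 1000 lb frit:
  pearl ash: 110.7 lb
  ZrSiO4: 115.7 lb
  wollastonite: 759.5 lb
  aragonite sand: 93.05 lb
Total batch = 1079 lb; LOI loss = 78.99 lb; yield = 92.68%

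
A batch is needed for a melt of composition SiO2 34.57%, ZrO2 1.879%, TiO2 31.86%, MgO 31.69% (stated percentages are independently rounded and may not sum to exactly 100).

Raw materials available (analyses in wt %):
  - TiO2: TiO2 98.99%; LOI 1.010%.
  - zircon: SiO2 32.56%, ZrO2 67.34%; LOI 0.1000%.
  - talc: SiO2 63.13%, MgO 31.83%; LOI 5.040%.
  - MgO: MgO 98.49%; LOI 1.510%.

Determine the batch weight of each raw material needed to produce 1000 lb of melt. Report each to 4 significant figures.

Working values are printed (rounded to four significant digits) within the worked lines — the working math keeps full precision through the solve. Every reported figure takes a single rounding; all derived quantities (four oxide percentages, the totals, LOI, the yield, glass mass) are recomputed at full precision starting from the weights for 1000 lb of glass exactly as shown in question or answer.
Oxide mass targets, per 1000 lb melt:
  SiO2: 34.57% × 1000 = 345.7 lb
  ZrO2: 1.879% × 1000 = 18.79 lb
  TiO2: 31.86% × 1000 = 318.6 lb
  MgO: 31.69% × 1000 = 316.9 lb
Checking each oxide sum given the weights on record, relative to the basis at hand (summed amounts equal target values inside rounding margins):
  SiO2: 27.90·0.3256 + 533.2·0.6313 = 345.7 lb (target 345.7 lb)
  ZrO2: 27.90·0.6734 = 18.79 lb (target 18.79 lb)
  TiO2: 321.9·0.9899 = 318.6 lb (target 318.6 lb)
  MgO: 533.2·0.3183 + 149.4·0.9849 = 316.9 lb (target 316.9 lb)
Glass mass check: batch Σ − ignition loss = 1000 lb (the Σ of target masses is 1000 lb; stated basis 1000 lb — rounding explains the deltas).
Total batch = Σ batch = 1032 lb; Σ batch·LOI gives LOI loss = 32.41 lb; yield = glass ÷ total batch = 96.86%.

Batch per 1000 lb melt:
  TiO2: 321.9 lb
  zircon: 27.90 lb
  talc: 533.2 lb
  MgO: 149.4 lb
Total batch = 1032 lb; LOI loss = 32.41 lb; yield = 96.86%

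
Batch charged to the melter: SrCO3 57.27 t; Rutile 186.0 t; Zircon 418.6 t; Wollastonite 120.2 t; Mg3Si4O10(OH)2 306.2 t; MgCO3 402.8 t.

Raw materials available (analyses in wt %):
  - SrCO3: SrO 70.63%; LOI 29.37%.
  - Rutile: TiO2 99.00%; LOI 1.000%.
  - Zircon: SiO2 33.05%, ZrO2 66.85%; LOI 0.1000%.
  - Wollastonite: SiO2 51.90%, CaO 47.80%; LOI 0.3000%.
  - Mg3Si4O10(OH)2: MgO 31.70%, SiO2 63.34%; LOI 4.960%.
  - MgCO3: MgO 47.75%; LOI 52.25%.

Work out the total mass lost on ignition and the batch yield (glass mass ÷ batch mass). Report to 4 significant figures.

LOI loss = 245.1 t; glass = 1246 t; yield = 83.56%

The intermediate values are printed rounded off to 4 significant figures when written out. Each numeric step maintains full precision at all times — exactly one rounding goes into every reported number. Derived quantities, which include yield, totals, six oxide percentages, glass mass, LOI, are rebuilt at full float precision, as set out in problem or answer, using the weight values for 1246 t of glass.
Loss on ignition, line by line:
  SrCO3: 57.27 × 0.2937 = 16.82 t
  Rutile: 186.0 × 0.01000 = 1.860 t
  Zircon: 418.6 × 0.001000 = 0.4186 t
  Wollastonite: 120.2 × 0.003000 = 0.3606 t
  Mg3Si4O10(OH)2: 306.2 × 0.04960 = 15.19 t
  MgCO3: 402.8 × 0.5225 = 210.5 t
Total LOI = 245.1 t
Glass = batch − LOI = 1491 − 245.1 = 1246 t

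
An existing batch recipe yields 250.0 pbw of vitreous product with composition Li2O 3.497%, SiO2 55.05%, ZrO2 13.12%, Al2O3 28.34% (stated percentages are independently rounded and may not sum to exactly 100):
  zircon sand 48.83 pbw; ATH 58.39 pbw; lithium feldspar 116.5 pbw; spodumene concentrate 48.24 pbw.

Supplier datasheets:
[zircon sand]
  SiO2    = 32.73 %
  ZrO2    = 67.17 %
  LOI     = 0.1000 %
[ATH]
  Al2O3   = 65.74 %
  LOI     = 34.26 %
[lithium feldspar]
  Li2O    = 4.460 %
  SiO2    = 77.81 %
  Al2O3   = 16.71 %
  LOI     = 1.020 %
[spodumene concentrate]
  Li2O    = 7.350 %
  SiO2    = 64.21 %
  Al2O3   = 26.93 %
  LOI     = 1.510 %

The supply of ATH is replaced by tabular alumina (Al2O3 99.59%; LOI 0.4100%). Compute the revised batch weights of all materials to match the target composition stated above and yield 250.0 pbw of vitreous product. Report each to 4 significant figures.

The whole derivation runs at exact precision from first step to last — values along the way are displayed, rounded to four significant figures, across the worked steps; each reported value takes a single rounding; derived quantities (net glass mass, LOI, totals, four oxide percentages, yield) are recomputed in full precision starting from the weights at 250.0 pbw of glass, as given in either problem or answer.
Per-oxide target masses for 250.0 pbw vitreous product:
  Li2O: 3.497% × 250.0 = 8.742 pbw
  SiO2: 55.05% × 250.0 = 137.6 pbw
  ZrO2: 13.12% × 250.0 = 32.80 pbw
  Al2O3: 28.34% × 250.0 = 70.85 pbw
A balance pass over the oxides, with the batch weights as given, relative to the basis at hand (each sum matches its target mass inside rounding margins):
  Li2O: 116.5·0.04460 + 48.24·0.07350 = 8.742 pbw (target 8.742 pbw)
  SiO2: 48.83·0.3273 + 116.5·0.7781 + 48.24·0.6421 = 137.6 pbw (target 137.6 pbw)
  ZrO2: 48.83·0.6717 = 32.80 pbw (target 32.80 pbw)
  Al2O3: 38.55·0.9959 + 116.5·0.1671 + 48.24·0.2693 = 70.85 pbw (target 70.85 pbw)
Glass-mass closure: net batch after ignition = 250.0 pbw (targets for the oxides total 250.0 pbw; basis as stated: 250.0 pbw — deltas are rounding alone).
Adding the batch up: Σ batch = 252.1 pbw; LOI loss = Σ batch·LOI = 2.124 pbw; yield = glass ÷ total batch = 99.16%.

Revised batch per 250.0 pbw vitreous product:
  zircon sand: 48.83 pbw
  tabular alumina: 38.55 pbw
  lithium feldspar: 116.5 pbw
  spodumene concentrate: 48.24 pbw
Total batch = 252.1 pbw; LOI loss = 2.124 pbw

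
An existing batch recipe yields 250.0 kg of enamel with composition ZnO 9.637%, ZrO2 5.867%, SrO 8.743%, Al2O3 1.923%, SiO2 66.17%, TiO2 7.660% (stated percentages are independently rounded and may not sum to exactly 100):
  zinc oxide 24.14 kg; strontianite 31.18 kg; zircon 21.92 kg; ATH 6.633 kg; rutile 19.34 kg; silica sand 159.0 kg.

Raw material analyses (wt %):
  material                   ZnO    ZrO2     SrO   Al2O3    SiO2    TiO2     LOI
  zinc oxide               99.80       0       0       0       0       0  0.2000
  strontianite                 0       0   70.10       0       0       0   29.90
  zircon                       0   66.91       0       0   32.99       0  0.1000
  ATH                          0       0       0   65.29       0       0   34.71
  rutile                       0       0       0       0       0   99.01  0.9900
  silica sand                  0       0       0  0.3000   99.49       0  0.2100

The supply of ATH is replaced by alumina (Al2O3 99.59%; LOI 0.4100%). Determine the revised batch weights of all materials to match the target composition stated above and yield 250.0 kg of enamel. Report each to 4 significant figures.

The whole derivation carries exact precision through the solve. Intermediates are displayed (rounded to 4 significant figures) when written out. Each reported result is rounded once only; derived quantities, including net glass mass, the totals, LOI, the yield, six oxide percentages, are re-derived from the batch weights at 250.0 kg of glass at exact precision as set out in problem or answer.
Target oxide masses per 250.0 kg enamel:
  ZnO: 9.637% × 250.0 = 24.09 kg
  ZrO2: 5.867% × 250.0 = 14.67 kg
  SrO: 8.743% × 250.0 = 21.86 kg
  Al2O3: 1.923% × 250.0 = 4.808 kg
  SiO2: 66.17% × 250.0 = 165.4 kg
  TiO2: 7.660% × 250.0 = 19.15 kg
Mass-balance tally per oxide using the reported weights, on the stated basis (delivered sums recover each target given rounding of the digits):
  ZnO: 24.14·0.9980 = 24.09 kg (target 24.09 kg)
  ZrO2: 21.92·0.6691 = 14.67 kg (target 14.67 kg)
  SrO: 31.18·0.7010 = 21.86 kg (target 21.86 kg)
  Al2O3: 4.348·0.9959 + 159.0·0.003000 = 4.807 kg (target 4.808 kg)
  SiO2: 21.92·0.3299 + 159.0·0.9949 = 165.4 kg (target 165.4 kg)
  TiO2: 19.34·0.9901 = 19.15 kg (target 19.15 kg)
Glass-mass sanity pass: total batch − LOI = 250.0 kg (targets for the oxides total 250.0 kg; against the stated basis, 250.0 kg — rounding explains the deltas).
Batch grand total — Σ batch = 259.9 kg; LOI removed, Σ of batch·LOI: 9.936 kg; the yield ratio, glass ÷ batch: 96.18%.

Revised batch per 250.0 kg enamel:
  zinc oxide: 24.14 kg
  strontianite: 31.18 kg
  zircon: 21.92 kg
  alumina: 4.348 kg
  rutile: 19.34 kg
  silica sand: 159.0 kg
Total batch = 259.9 kg; LOI loss = 9.936 kg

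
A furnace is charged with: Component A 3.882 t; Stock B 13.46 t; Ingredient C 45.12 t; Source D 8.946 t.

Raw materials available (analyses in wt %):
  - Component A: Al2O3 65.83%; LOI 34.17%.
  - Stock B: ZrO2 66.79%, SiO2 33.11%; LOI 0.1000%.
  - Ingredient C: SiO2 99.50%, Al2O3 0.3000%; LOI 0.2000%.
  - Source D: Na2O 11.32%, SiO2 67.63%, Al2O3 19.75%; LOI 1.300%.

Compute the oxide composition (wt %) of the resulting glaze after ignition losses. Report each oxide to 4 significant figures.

The working math maintains full precision in every operation; mid-chain values are displayed with 4-significant-figure rounding at each printed step; exactly one rounding is applied to each reported number. Derived quantities, which include the yield, the totals, ignition loss, glass mass, four oxide percentages, are carried in full precision, precisely as stated by the problem or answer text, from the weighed amounts at 69.86 t of glass.
Oxide-by-oxide delivered mass:
  Na2O: 8.946·0.1132 = 1.013 t
  ZrO2: 13.46·0.6679 = 8.990 t
  SiO2: 13.46·0.3311 + 45.12·0.9950 + 8.946·0.6763 = 55.40 t
  Al2O3: 3.882·0.6583 + 45.12·0.003000 + 8.946·0.1975 = 4.458 t
LOI: 3.882·0.3417 + 13.46·0.001000 + 45.12·0.002000 + 8.946·0.01300 = 1.546 t
Glass mass = batch − LOI = 71.41 − 1.546 = 69.86 t (the oxide masses sum to this)
wt % = 100 × oxide mass / glass mass

Glass mass = 69.86 t (batch 71.41 − LOI 1.546).
Composition: Na2O 1.450%, ZrO2 12.87%, SiO2 79.30%, Al2O3 6.381%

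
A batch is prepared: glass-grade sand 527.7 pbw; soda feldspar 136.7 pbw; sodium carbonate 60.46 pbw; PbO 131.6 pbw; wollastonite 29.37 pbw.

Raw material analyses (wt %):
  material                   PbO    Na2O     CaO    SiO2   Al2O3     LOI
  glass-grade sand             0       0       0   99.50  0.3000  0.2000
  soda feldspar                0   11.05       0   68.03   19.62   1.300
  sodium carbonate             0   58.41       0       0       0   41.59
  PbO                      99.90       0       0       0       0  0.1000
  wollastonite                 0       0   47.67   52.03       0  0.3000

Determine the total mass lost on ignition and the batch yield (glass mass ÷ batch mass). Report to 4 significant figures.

LOI loss = 28.20 pbw; glass = 857.6 pbw; yield = 96.82%

All arithmetic maintains full float precision in every operation; in-progress results appear (rounded to 4 significant figures) at each printed step. Exactly one rounding lands on each reported figure; all derived quantities are rebuilt at exact precision (the totals, net glass mass, the yield, LOI, the five compositions) starting from the weights on 857.6 pbw of glass as given in the problem or the answer.
Ignition loss by material:
  glass-grade sand: 527.7 × 0.002000 = 1.055 pbw
  soda feldspar: 136.7 × 0.01300 = 1.777 pbw
  sodium carbonate: 60.46 × 0.4159 = 25.15 pbw
  PbO: 131.6 × 0.001000 = 0.1316 pbw
  wollastonite: 29.37 × 0.003000 = 0.08811 pbw
Total LOI = 28.20 pbw
Glass = batch − LOI = 885.8 − 28.20 = 857.6 pbw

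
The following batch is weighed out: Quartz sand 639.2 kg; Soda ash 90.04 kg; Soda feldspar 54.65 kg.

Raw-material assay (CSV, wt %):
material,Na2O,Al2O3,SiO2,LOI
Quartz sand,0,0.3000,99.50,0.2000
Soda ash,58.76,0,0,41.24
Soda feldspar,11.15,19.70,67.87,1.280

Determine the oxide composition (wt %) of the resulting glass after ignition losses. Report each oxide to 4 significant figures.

Glass mass = 744.8 kg (batch 783.9 − LOI 39.11).
Composition: Na2O 7.922%, Al2O3 1.703%, SiO2 90.38%

Each numeric step holds full float precision all the way through — in-progress results appear, rounded to 4 significant digits, across the worked steps; every reported number takes a single rounding; the derived quantities are re-derived from the batch weights on 744.8 kg of glass at full precision (the yield, totals, LOI, three oxide percentages, glass mass), exactly as shown in question or answer.
Per-oxide mass from batch:
  Na2O: 90.04·0.5876 + 54.65·0.1115 = 59.00 kg
  Al2O3: 639.2·0.003000 + 54.65·0.1970 = 12.68 kg
  SiO2: 639.2·0.9950 + 54.65·0.6787 = 673.1 kg
LOI: 639.2·0.002000 + 90.04·0.4124 + 54.65·0.01280 = 39.11 kg
Glass = total batch minus LOI = 783.9 − 39.11 = 744.8 kg (= the summed oxide contributions)
oxide / glass × 100 gives the wt %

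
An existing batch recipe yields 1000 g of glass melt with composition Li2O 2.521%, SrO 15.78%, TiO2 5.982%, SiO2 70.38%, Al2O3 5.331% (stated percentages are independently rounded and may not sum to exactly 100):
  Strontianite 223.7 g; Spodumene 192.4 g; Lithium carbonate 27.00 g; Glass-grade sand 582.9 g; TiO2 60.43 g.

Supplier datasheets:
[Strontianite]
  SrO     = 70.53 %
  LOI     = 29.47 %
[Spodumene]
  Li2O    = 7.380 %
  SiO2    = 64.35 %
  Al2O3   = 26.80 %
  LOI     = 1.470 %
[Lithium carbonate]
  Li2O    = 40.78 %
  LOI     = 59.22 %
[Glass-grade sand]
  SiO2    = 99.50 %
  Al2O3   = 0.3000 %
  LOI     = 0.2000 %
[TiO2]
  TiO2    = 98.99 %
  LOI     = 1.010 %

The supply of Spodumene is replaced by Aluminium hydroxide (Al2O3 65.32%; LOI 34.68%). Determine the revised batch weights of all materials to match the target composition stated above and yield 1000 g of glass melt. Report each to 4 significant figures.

Revised batch per 1000 g glass melt:
  Strontianite: 223.7 g
  Aluminium hydroxide: 78.36 g
  Lithium carbonate: 61.82 g
  Glass-grade sand: 707.3 g
  TiO2: 60.43 g
Total batch = 1132 g; LOI loss = 131.7 g

All arithmetic runs at exact precision from first step to last — working values are shown, with 4-significant-digit rounding, alongside each step. Exactly one rounding is applied to each reported value; derived quantities are carried in full precision (net glass mass, LOI, five oxide percentages, yield, the totals) from the batch weights on 1000 g of glass, as quoted within the problem or the answer.
Oxide-by-oxide targets in 1000 g glass melt:
  Li2O: 2.521% × 1000 = 25.21 g
  SrO: 15.78% × 1000 = 157.8 g
  TiO2: 5.982% × 1000 = 59.82 g
  SiO2: 70.38% × 1000 = 703.8 g
  Al2O3: 5.331% × 1000 = 53.31 g
Verifying the oxide balance applying the batch weights above, against the basis in use (sums match the target masses inside rounding margins):
  Li2O: 61.82·0.4078 = 25.21 g (target 25.21 g)
  SrO: 223.7·0.7053 = 157.8 g (target 157.8 g)
  TiO2: 60.43·0.9899 = 59.82 g (target 59.82 g)
  SiO2: 707.3·0.9950 = 703.8 g (target 703.8 g)
  Al2O3: 78.36·0.6532 + 707.3·0.003000 = 53.31 g (target 53.31 g)
Glass-mass bookkeeping: the batch minus its LOI: 999.9 g (the Σ of target masses is 999.9 g; the stated basis being 1000 g — gaps are rounding artifacts).
Batch grand total — Σ batch = 1132 g; LOI removed, Σ of batch·LOI: 131.7 g; glass ÷ batch gives a yield of 88.36%.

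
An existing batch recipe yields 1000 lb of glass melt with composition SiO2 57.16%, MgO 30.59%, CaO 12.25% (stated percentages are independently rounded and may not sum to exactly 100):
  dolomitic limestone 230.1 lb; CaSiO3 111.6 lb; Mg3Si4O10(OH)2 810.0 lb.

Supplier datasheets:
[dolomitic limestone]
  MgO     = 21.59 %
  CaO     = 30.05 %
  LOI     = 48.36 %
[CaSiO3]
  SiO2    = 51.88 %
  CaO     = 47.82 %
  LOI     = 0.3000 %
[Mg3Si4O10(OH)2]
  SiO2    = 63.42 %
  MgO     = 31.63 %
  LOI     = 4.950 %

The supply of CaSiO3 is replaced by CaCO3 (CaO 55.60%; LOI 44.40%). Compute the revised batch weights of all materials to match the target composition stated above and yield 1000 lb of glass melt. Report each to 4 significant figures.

Rounding to four significant digits governs each intermediate as shown — every computation carries full float precision through the solve — exactly one rounding goes into each reported number. The derived quantities are re-derived at exact precision (glass mass, the three compositions, LOI, yield, the totals) from the weighed amounts per 1000 lb of glass as they appear in either problem or answer.
Target masses of each oxide per 1000 lb glass melt:
  SiO2: 57.16% × 1000 = 571.6 lb
  MgO: 30.59% × 1000 = 305.9 lb
  CaO: 12.25% × 1000 = 122.5 lb
Verifying the oxide balance per the reported batch figures, under the basis named above (each sum matches its target mass given rounding of the digits):
  SiO2: 901.3·0.6342 = 571.6 lb (target 571.6 lb)
  MgO: 96.44·0.2159 + 901.3·0.3163 = 305.9 lb (target 305.9 lb)
  CaO: 96.44·0.3005 + 168.2·0.5560 = 122.5 lb (target 122.5 lb)
Glass mass check: total batch − LOI = 1000 lb (oxide target masses add up to 1000 lb; with the basis standing at 1000 lb — deltas are rounding alone).
Batch grand total — Σ batch = 1166 lb; the LOI term Σ batch·LOI equals 165.9 lb; the yield ratio, glass ÷ batch: 85.77%.

Revised batch per 1000 lb glass melt:
  dolomitic limestone: 96.44 lb
  CaCO3: 168.2 lb
  Mg3Si4O10(OH)2: 901.3 lb
Total batch = 1166 lb; LOI loss = 165.9 lb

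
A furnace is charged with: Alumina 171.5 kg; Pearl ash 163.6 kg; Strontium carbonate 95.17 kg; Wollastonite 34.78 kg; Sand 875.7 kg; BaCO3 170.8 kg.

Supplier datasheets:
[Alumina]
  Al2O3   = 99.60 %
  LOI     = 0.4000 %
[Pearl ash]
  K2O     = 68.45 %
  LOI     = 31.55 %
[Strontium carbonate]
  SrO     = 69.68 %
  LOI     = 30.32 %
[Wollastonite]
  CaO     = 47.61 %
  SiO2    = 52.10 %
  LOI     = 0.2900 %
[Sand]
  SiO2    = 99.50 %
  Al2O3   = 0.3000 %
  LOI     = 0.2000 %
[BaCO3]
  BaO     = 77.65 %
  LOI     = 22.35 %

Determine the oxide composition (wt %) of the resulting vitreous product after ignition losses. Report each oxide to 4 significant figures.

The intermediate values appear with 4-significant-digit rounding in the working; all arithmetic keeps exact precision through every step; a single rounding produces each reported number; derived quantities are computed from the batch weights on 1390 kg of glass in full float precision (net glass mass, the totals, six oxide percentages, yield, ignition loss) as quoted within either problem or answer.
Oxide-by-oxide delivered mass:
  CaO: 34.78·0.4761 = 16.56 kg
  K2O: 163.6·0.6845 = 112.0 kg
  BaO: 170.8·0.7765 = 132.6 kg
  SrO: 95.17·0.6968 = 66.31 kg
  SiO2: 34.78·0.5210 + 875.7·0.9950 = 889.4 kg
  Al2O3: 171.5·0.9960 + 875.7·0.003000 = 173.4 kg
LOI: 171.5·0.004000 + 163.6·0.3155 + 95.17·0.3032 + 34.78·0.002900 + 875.7·0.002000 + 170.8·0.2235 = 121.2 kg
Resulting glass, batch − LOI: 1512 − 121.2 = 1390 kg (matching Σ of the oxides)
each oxide over glass, ×100, is wt %

Glass mass = 1390 kg (batch 1512 − LOI 121.2).
Composition: CaO 1.191%, K2O 8.054%, BaO 9.539%, SrO 4.770%, SiO2 63.97%, Al2O3 12.47%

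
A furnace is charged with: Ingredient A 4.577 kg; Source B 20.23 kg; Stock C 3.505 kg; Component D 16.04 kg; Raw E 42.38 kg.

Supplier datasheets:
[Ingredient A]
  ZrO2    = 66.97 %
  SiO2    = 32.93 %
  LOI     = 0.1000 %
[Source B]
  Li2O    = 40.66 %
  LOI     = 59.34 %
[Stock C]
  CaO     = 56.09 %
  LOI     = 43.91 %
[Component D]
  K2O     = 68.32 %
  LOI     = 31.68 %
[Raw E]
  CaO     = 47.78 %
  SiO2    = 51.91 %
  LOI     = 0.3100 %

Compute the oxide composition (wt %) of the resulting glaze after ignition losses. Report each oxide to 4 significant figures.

Each numeric step runs at exact precision at every stage; intermediates appear (rounded to four significant digits) on the page; a single rounding yields every reported figure; the derived quantities are recomputed starting from the weights per 67.97 kg of glass in full precision (yield, five oxide percentages, the totals, net glass mass, LOI), as written in the problem or the answer.
Oxide-by-oxide delivered mass:
  ZrO2: 4.577·0.6697 = 3.065 kg
  Li2O: 20.23·0.4066 = 8.226 kg
  CaO: 3.505·0.5609 + 42.38·0.4778 = 22.22 kg
  K2O: 16.04·0.6832 = 10.96 kg
  SiO2: 4.577·0.3293 + 42.38·0.5191 = 23.51 kg
LOI: 4.577·0.001000 + 20.23·0.5934 + 3.505·0.4391 + 16.04·0.3168 + 42.38·0.003100 = 18.76 kg
Glass = total batch minus LOI = 86.73 − 18.76 = 67.97 kg (equal to the oxide-mass sum)
percent by weight: oxide/glass ×100

Glass mass = 67.97 kg (batch 86.73 − LOI 18.76).
Composition: ZrO2 4.510%, Li2O 12.10%, CaO 32.68%, K2O 16.12%, SiO2 34.58%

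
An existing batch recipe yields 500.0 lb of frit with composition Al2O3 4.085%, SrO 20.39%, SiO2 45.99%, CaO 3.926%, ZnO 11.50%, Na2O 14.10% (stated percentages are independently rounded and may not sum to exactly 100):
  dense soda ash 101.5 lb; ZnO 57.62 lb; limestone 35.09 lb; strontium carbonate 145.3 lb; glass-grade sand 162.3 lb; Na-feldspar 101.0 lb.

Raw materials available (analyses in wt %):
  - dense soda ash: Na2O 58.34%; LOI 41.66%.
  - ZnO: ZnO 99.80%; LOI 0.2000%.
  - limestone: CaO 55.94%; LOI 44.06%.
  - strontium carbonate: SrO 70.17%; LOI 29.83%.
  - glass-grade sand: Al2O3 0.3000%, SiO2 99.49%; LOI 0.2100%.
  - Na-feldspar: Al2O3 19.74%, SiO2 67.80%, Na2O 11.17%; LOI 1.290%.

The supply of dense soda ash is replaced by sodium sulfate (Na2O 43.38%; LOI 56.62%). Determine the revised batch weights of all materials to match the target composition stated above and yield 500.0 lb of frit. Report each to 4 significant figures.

Revised batch per 500.0 lb frit:
  sodium sulfate: 136.5 lb
  ZnO: 57.62 lb
  limestone: 35.09 lb
  strontium carbonate: 145.3 lb
  glass-grade sand: 162.3 lb
  Na-feldspar: 101.0 lb
Total batch = 637.8 lb; LOI loss = 137.8 lb

The intermediate values are printed rounded to 4 significant figures between the steps — full precision is maintained all the way through; each reported figure is rounded exactly once; all derived quantities (glass mass, ignition loss, totals, the yield, six oxide percentages) are computed from the batch weights for 500.0 lb of glass at full float precision, precisely as stated by either problem or answer.
Oxide mass targets, per 500.0 lb frit:
  Al2O3: 4.085% × 500.0 = 20.42 lb
  SrO: 20.39% × 500.0 = 102.0 lb
  SiO2: 45.99% × 500.0 = 230.0 lb
  CaO: 3.926% × 500.0 = 19.63 lb
  ZnO: 11.50% × 500.0 = 57.50 lb
  Na2O: 14.10% × 500.0 = 70.50 lb
Balance tally, oxide-wise, working from each reported weight, per the basis as stated (sums match the target masses once rounding is allowed for):
  Al2O3: 162.3·0.003000 + 101.0·0.1974 = 20.42 lb (target 20.42 lb)
  SrO: 145.3·0.7017 = 102.0 lb (target 102.0 lb)
  SiO2: 162.3·0.9949 + 101.0·0.6780 = 230.0 lb (target 230.0 lb)
  CaO: 35.09·0.5594 = 19.63 lb (target 19.63 lb)
  ZnO: 57.62·0.9980 = 57.50 lb (target 57.50 lb)
  Na2O: 136.5·0.4338 + 101.0·0.1117 = 70.50 lb (target 70.50 lb)
Mass balance on the glass: whole batch net of LOI = 500.0 lb (oxide target masses add up to 500.0 lb; with the basis standing at 500.0 lb — a pure rounding effect).
Summing the batch: Σ batch = 637.8 lb; LOI removed, Σ of batch·LOI: 137.8 lb; yield: glass divided by total = 78.39%.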